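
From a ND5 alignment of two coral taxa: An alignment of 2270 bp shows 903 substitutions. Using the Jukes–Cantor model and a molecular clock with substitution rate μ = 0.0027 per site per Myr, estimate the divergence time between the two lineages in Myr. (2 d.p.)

104.98

p = 903/2270 ≈ 0.397797.
d = −(3/4) ln(1 − 4p/3) = −0.75 ln(1 − 0.530396) = −0.75 ln(0.469604)
  = −0.75 × (-0.755865) = 0.566899 substitutions/site.
Under a molecular clock d = 2μt, so t = d/(2μ) = 0.566899 / (2 × 0.0027) = 104.98 Myr.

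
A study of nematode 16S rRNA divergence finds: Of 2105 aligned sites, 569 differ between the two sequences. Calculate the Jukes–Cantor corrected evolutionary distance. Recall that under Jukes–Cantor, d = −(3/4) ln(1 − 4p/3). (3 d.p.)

0.335

p = 569/2105 ≈ 0.270309.
d = −(3/4) ln(1 − 4p/3) = −0.75 ln(1 − 0.360412) = −0.75 ln(0.639588)
  = −0.75 × (-0.446931) = 0.335198 substitutions/site.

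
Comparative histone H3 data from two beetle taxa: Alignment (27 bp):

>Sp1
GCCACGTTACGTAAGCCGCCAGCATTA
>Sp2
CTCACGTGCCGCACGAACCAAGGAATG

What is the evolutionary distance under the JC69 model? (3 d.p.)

The sequences differ at 13 of 27 sites, so p = 13/27 ≈ 0.481481.
d = −(3/4) ln(1 − 4p/3) = −0.75 ln(1 − 0.641975) = −0.75 ln(0.358025)
  = −0.75 × (-1.027152) = 0.770364 substitutions/site.

0.770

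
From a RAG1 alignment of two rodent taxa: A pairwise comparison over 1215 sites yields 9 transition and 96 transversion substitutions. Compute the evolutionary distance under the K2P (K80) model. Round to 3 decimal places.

0.092

P = 9/1215 ≈ 0.007407 and Q = 96/1215 ≈ 0.079012.
Under the Kimura two-parameter model, d = −½ ln(1 − 2P − Q) − ¼ ln(1 − 2Q).
1 − 2P − Q = 0.906174, giving −½ ln(0.906174) = 0.049262.
1 − 2Q = 0.841976, giving −¼ ln(0.841976) = 0.043001.
d = 0.049262 + 0.043001 = 0.092263.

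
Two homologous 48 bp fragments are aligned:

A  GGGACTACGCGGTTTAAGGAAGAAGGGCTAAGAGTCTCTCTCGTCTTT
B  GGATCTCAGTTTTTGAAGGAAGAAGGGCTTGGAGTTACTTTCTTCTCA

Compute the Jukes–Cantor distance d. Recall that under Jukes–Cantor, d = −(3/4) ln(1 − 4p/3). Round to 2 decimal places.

0.44

The sequences differ at 16 of 48 sites, so p = 16/48 ≈ 0.333333.
d = −(3/4) ln(1 − 4p/3) = −0.75 ln(1 − 0.444444) = −0.75 ln(0.555556)
  = −0.75 × (-0.587786) = 0.440840 substitutions/site.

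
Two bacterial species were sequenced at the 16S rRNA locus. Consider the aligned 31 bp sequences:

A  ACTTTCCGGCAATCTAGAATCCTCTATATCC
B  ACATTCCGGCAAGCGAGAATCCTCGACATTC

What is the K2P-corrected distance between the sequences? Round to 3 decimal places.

0.224

Of 31 sites, 2 differences are transitions and 4 are transversions, so P = 2/31 ≈ 0.064516 and Q = 4/31 ≈ 0.129032.
Under the Kimura two-parameter model, d = −½ ln(1 − 2P − Q) − ¼ ln(1 − 2Q).
1 − 2P − Q = 0.741936, giving −½ ln(0.741936) = 0.149246.
1 − 2Q = 0.741936, giving −¼ ln(0.741936) = 0.074623.
d = 0.149246 + 0.074623 = 0.223869.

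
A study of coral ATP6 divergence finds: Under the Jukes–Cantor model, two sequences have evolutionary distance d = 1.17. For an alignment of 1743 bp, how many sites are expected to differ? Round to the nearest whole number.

Invert JC69: p = (3/4)(1 − e^(−4d/3)) = 0.75 × (1 − e^(-1.56)) = 0.75 × (1 − 0.210136) = 0.592398.
Expected differing sites = pL ≈ 0.592398 × 1743 = 1032.549714 ≈ 1033.

1033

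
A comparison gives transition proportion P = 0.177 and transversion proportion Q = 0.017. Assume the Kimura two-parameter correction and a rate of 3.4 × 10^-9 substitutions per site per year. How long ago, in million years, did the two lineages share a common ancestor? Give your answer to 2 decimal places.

35.36

Under the Kimura two-parameter model, d = −½ ln(1 − 2P − Q) − ¼ ln(1 − 2Q).
1 − 2P − Q = 0.629, giving −½ ln(0.629) = 0.231812.
1 − 2Q = 0.966, giving −¼ ln(0.966) = 0.008648.
d = 0.231812 + 0.008648 = 0.240460.
Under a molecular clock d = 2μt, so t = d/(2μ) = 0.240460 / (2 × 3.4 × 10^-9) = 35.36 million years.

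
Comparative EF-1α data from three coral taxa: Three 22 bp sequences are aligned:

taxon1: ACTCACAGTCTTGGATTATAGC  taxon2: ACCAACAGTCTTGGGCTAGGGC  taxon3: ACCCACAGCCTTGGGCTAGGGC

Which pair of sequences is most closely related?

taxon1–taxon2: 6/22 differ, p = 0.273, d = 0.339.
taxon1–taxon3: 6/22 differ, p = 0.273, d = 0.339.
taxon2–taxon3: 2/22 differ, p = 0.091, d = 0.097.
The smallest distance is between taxon2 and taxon3.

taxon2 and taxon3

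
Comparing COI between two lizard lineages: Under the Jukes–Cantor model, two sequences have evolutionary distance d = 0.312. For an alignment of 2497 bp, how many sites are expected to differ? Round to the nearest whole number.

637

Invert JC69: p = (3/4)(1 − e^(−4d/3)) = 0.75 × (1 − e^(-0.416)) = 0.75 × (1 − 0.659680) = 0.255240.
Expected differing sites = pL ≈ 0.255240 × 2497 = 637.33428 ≈ 637.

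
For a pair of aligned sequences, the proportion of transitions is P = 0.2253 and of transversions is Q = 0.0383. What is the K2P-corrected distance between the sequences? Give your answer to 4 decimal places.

Under the Kimura two-parameter model, d = −½ ln(1 − 2P − Q) − ¼ ln(1 − 2Q).
1 − 2P − Q = 0.5111, giving −½ ln(0.5111) = 0.335595.
1 − 2Q = 0.9234, giving −¼ ln(0.9234) = 0.019923.
d = 0.335595 + 0.019923 = 0.355518.

0.3555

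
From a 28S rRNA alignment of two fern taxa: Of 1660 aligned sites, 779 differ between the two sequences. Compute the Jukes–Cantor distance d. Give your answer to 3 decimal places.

p = 779/1660 ≈ 0.469277.
d = −(3/4) ln(1 − 4p/3) = −0.75 ln(1 − 0.625703) = −0.75 ln(0.374297)
  = −0.75 × (-0.982706) = 0.737030 substitutions/site.

0.737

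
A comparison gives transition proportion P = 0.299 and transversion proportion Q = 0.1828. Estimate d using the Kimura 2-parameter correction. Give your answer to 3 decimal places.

0.873

Under the Kimura two-parameter model, d = −½ ln(1 − 2P − Q) − ¼ ln(1 − 2Q).
1 − 2P − Q = 0.2192, giving −½ ln(0.2192) = 0.758885.
1 − 2Q = 0.6344, giving −¼ ln(0.6344) = 0.113769.
d = 0.758885 + 0.113769 = 0.872654.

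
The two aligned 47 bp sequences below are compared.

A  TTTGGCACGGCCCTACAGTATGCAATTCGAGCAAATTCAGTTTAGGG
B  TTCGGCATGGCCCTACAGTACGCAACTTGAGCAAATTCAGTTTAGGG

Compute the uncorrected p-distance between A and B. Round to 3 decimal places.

0.106

The sequences differ at 5 of 47 positions (sites 3, 8, 21, 26, 28).
p = 5/47 = 0.106382… ≈ 0.106 (to 3 d.p.).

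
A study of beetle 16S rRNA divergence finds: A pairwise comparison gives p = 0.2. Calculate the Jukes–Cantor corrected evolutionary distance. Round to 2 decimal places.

0.23

d = −(3/4) ln(1 − 4p/3) = −0.75 ln(1 − 0.266667) = −0.75 ln(0.733333)
  = −0.75 × (-0.310155) = 0.232616 substitutions/site.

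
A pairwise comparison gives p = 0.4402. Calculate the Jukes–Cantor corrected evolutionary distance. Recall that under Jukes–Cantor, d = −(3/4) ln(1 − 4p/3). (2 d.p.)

d = −(3/4) ln(1 − 4p/3) = −0.75 ln(1 − 0.586933) = −0.75 ln(0.413067)
  = −0.75 × (-0.884145) = 0.663109 substitutions/site.

0.66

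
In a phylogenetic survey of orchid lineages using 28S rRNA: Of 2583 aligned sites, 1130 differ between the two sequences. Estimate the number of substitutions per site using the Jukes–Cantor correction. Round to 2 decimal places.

0.66

p = 1130/2583 ≈ 0.437476.
d = −(3/4) ln(1 − 4p/3) = −0.75 ln(1 − 0.583301) = −0.75 ln(0.416699)
  = −0.75 × (-0.875391) = 0.656543 substitutions/site.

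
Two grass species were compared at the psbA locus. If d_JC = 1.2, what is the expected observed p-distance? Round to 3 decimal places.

p = (3/4)(1 − e^(−4d/3)) = 0.75 × (1 − e^(-1.6)) = 0.75 × (1 − 0.201897) = 0.598577.

0.599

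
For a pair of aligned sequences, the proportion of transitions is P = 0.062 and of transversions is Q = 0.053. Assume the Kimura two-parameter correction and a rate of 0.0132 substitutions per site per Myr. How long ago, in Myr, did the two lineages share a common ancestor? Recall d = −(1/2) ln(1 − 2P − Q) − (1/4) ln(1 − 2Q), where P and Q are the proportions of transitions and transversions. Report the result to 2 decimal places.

Under the Kimura two-parameter model, d = −½ ln(1 − 2P − Q) − ¼ ln(1 − 2Q).
1 − 2P − Q = 0.823, giving −½ ln(0.823) = 0.097400.
1 − 2Q = 0.894, giving −¼ ln(0.894) = 0.028012.
d = 0.097400 + 0.028012 = 0.125412.
Under a molecular clock d = 2μt, so t = d/(2μ) = 0.125412 / (2 × 0.0132) = 4.75 Myr.

4.75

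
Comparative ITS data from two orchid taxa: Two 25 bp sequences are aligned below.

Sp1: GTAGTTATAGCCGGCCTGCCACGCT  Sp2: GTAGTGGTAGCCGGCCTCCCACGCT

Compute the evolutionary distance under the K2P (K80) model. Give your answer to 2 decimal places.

0.13

Of 25 sites, 1 differences are transitions and 2 are transversions, so P = 1/25 = 0.04 and Q = 2/25 = 0.08.
Under the Kimura two-parameter model, d = −½ ln(1 − 2P − Q) − ¼ ln(1 − 2Q).
1 − 2P − Q = 0.84, giving −½ ln(0.84) = 0.087177.
1 − 2Q = 0.84, giving −¼ ln(0.84) = 0.043588.
d = 0.087177 + 0.043588 = 0.130765.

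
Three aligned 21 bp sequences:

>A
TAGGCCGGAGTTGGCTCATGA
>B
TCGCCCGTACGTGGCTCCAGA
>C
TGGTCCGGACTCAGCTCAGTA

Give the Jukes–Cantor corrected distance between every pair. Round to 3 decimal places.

A–B: 7/21 sites differ → p ≈ 0.333333, d = −0.75 ln(1 − 0.444444) = 0.440839 ≈ 0.441.
A–C: 7/21 sites differ → p ≈ 0.333333, d = −0.75 ln(1 − 0.444444) = 0.440839 ≈ 0.441.
B–C: 9/21 sites differ → p ≈ 0.428571, d = −0.75 ln(1 − 0.571428) = 0.635472 ≈ 0.635.

d(A,B) = 0.441, d(A,C) = 0.441, d(B,C) = 0.635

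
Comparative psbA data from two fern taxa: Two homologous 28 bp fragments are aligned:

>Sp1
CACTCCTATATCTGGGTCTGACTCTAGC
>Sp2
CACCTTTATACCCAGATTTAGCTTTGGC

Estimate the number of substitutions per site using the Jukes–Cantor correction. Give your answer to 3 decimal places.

The sequences differ at 12 of 28 sites, so p = 12/28 ≈ 0.428571.
d = −(3/4) ln(1 − 4p/3) = −0.75 ln(1 − 0.571428) = −0.75 ln(0.428572)
  = −0.75 × (-0.847297) = 0.635473 substitutions/site.

0.635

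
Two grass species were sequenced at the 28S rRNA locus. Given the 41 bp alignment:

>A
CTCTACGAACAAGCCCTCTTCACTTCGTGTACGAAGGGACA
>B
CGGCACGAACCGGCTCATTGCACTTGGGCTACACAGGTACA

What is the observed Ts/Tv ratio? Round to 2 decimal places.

Transitions are A↔G and C↔T; transversions are all other mismatches.
Transitions: 5. Transversions: 10.
R = 5/10 = 0.50.

0.50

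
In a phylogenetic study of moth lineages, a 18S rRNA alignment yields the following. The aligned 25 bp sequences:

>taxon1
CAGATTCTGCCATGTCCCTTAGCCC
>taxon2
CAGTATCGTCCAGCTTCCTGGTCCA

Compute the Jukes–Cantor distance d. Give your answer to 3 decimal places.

The sequences differ at 11 of 25 sites, so p = 11/25 = 0.44.
d = −(3/4) ln(1 − 4p/3) = −0.75 ln(1 − 0.586667) = −0.75 ln(0.413333)
  = −0.75 × (-0.883502) = 0.662627 substitutions/site.

0.663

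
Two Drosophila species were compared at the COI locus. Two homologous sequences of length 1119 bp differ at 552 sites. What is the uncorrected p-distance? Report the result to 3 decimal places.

0.493

p = 552/1119 = 0.493297… ≈ 0.493 (to 3 d.p.).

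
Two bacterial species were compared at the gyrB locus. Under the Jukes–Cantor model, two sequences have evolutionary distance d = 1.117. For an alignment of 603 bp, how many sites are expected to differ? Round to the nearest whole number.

Invert JC69: p = (3/4)(1 − e^(−4d/3)) = 0.75 × (1 − e^(-1.489333)) = 0.75 × (1 − 0.225523) = 0.580858.
Expected differing sites = pL ≈ 0.580858 × 603 = 350.257374 ≈ 350.

350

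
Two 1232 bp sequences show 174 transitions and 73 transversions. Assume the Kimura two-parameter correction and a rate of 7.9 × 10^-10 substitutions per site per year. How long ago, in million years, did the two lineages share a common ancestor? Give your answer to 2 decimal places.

152.28

P = 174/1232 ≈ 0.141234 and Q = 73/1232 ≈ 0.059253.
Under the Kimura two-parameter model, d = −½ ln(1 − 2P − Q) − ¼ ln(1 − 2Q).
1 − 2P − Q = 0.658279, giving −½ ln(0.658279) = 0.209063.
1 − 2Q = 0.881494, giving −¼ ln(0.881494) = 0.031534.
d = 0.209063 + 0.031534 = 0.240597.
Under a molecular clock d = 2μt, so t = d/(2μ) = 0.240597 / (2 × 7.9 × 10^-10) = 152.28 million years.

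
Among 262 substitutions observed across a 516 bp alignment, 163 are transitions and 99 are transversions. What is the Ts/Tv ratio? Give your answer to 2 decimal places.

R = 163/99 = 1.646464… ≈ 1.65 (to 2 d.p.).

1.65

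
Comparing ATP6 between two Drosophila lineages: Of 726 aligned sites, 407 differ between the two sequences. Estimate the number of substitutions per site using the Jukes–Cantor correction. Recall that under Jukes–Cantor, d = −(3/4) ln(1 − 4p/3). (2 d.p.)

p = 407/726 ≈ 0.560606.
d = −(3/4) ln(1 − 4p/3) = −0.75 ln(1 − 0.747475) = −0.75 ln(0.252525)
  = −0.75 × (-1.376245) = 1.032184 substitutions/site.

1.03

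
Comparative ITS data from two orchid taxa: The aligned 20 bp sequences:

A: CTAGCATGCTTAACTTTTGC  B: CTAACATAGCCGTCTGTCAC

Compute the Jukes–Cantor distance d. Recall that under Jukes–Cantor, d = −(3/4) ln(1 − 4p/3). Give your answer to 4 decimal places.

0.8240

The sequences differ at 10 of 20 sites (4, 8, 9, 10, 11, 12, 13, 16, 18, 19), so p = 10/20 = 0.5.
d = −(3/4) ln(1 − 4p/3) = −0.75 ln(1 − 0.666667) = −0.75 ln(0.333333)
  = −0.75 × (-1.098613) = 0.823960 substitutions/site.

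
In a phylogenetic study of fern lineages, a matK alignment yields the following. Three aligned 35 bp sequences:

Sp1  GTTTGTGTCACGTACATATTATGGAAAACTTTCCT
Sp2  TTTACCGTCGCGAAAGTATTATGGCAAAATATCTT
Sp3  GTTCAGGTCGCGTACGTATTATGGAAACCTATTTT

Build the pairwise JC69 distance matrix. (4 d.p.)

Sp1–Sp2: 12/35 sites differ → p ≈ 0.342857, d = −0.75 ln(1 − 0.457143) = 0.458182 ≈ 0.4582.
Sp1–Sp3: 9/35 sites differ → p ≈ 0.257143, d = −0.75 ln(1 − 0.342857) = 0.314890 ≈ 0.3149.
Sp2–Sp3: 10/35 sites differ → p ≈ 0.285714, d = −0.75 ln(1 − 0.380952) = 0.359679 ≈ 0.3597.

d(Sp1,Sp2) = 0.4582, d(Sp1,Sp3) = 0.3149, d(Sp2,Sp3) = 0.3597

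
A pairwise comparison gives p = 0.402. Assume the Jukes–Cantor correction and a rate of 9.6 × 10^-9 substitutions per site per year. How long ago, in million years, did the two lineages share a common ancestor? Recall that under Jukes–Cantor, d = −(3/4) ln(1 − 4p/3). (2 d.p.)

29.99

d = −(3/4) ln(1 − 4p/3) = −0.75 ln(1 − 0.536) = −0.75 ln(0.464)
  = −0.75 × (-0.767871) = 0.575903 substitutions/site.
Under a molecular clock d = 2μt, so t = d/(2μ) = 0.575903 / (2 × 9.6 × 10^-9) = 29.99 million years.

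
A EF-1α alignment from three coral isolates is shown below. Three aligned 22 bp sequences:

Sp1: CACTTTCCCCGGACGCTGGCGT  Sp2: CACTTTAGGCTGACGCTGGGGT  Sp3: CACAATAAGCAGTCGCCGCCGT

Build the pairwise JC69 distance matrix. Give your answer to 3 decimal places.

d(Sp1,Sp2) = 0.271, d(Sp1,Sp3) = 0.591, d(Sp2,Sp3) = 0.497

Sp1–Sp2: 5/22 sites differ → p ≈ 0.227273, d = −0.75 ln(1 − 0.303031) = 0.270761 ≈ 0.271.
Sp1–Sp3: 9/22 sites differ → p ≈ 0.409091, d = −0.75 ln(1 − 0.545455) = 0.591344 ≈ 0.591.
Sp2–Sp3: 8/22 sites differ → p ≈ 0.363636, d = −0.75 ln(1 − 0.484848) = 0.497470 ≈ 0.497.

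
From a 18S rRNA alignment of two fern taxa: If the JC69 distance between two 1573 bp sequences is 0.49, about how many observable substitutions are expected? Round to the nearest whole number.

Invert JC69: p = (3/4)(1 − e^(−4d/3)) = 0.75 × (1 − e^(-0.653333)) = 0.75 × (1 − 0.520309) = 0.359768.
Expected differing sites = pL ≈ 0.359768 × 1573 = 565.915064 ≈ 566.

566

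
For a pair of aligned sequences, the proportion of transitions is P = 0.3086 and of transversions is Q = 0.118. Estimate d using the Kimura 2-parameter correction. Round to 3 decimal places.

Under the Kimura two-parameter model, d = −½ ln(1 − 2P − Q) − ¼ ln(1 − 2Q).
1 − 2P − Q = 0.2648, giving −½ ln(0.2648) = 0.664390.
1 − 2Q = 0.764, giving −¼ ln(0.764) = 0.067297.
d = 0.664390 + 0.067297 = 0.731687.

0.732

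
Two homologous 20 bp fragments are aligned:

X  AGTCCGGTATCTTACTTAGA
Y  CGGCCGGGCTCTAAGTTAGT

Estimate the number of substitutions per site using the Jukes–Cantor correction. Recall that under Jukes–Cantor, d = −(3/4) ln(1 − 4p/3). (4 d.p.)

The sequences differ at 7 of 20 sites (1, 3, 8, 9, 13, 15, 20), so p = 7/20 = 0.35.
d = −(3/4) ln(1 − 4p/3) = −0.75 ln(1 − 0.466667) = −0.75 ln(0.533333)
  = −0.75 × (-0.628609) = 0.471457 substitutions/site.

0.4715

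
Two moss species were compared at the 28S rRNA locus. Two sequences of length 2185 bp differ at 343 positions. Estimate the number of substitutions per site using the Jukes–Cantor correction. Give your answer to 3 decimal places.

p = 343/2185 ≈ 0.156979.
d = −(3/4) ln(1 − 4p/3) = −0.75 ln(1 − 0.209305) = −0.75 ln(0.790695)
  = −0.75 × (-0.234843) = 0.176132 substitutions/site.

0.176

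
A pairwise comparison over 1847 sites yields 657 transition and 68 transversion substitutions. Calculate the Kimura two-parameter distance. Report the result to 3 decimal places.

P = 657/1847 ≈ 0.355712 and Q = 68/1847 ≈ 0.036816.
Under the Kimura two-parameter model, d = −½ ln(1 − 2P − Q) − ¼ ln(1 − 2Q).
1 − 2P − Q = 0.25176, giving −½ ln(0.25176) = 0.689640.
1 − 2Q = 0.926368, giving −¼ ln(0.926368) = 0.019121.
d = 0.689640 + 0.019121 = 0.708761.

0.709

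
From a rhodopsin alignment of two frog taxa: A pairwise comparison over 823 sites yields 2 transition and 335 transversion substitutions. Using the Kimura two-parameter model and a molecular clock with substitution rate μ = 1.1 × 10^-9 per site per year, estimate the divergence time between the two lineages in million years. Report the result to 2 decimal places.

P = 2/823 ≈ 0.00243 and Q = 335/823 ≈ 0.407047.
Under the Kimura two-parameter model, d = −½ ln(1 − 2P − Q) − ¼ ln(1 − 2Q).
1 − 2P − Q = 0.588093, giving −½ ln(0.588093) = 0.265435.
1 − 2Q = 0.185906, giving −¼ ln(0.185906) = 0.420629.
d = 0.265435 + 0.420629 = 0.686064.
Under a molecular clock d = 2μt, so t = d/(2μ) = 0.686064 / (2 × 1.1 × 10^-9) = 311.85 million years.

311.85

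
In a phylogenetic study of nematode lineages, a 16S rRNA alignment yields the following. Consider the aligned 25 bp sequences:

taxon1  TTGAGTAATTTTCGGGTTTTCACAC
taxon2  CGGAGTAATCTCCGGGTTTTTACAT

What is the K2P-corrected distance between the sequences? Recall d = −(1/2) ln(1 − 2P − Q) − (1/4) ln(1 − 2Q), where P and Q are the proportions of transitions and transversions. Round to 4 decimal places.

0.3108

Of 25 sites, 5 differences are transitions and 1 are transversions, so P = 5/25 = 0.2 and Q = 1/25 = 0.04.
Under the Kimura two-parameter model, d = −½ ln(1 − 2P − Q) − ¼ ln(1 − 2Q).
1 − 2P − Q = 0.56, giving −½ ln(0.56) = 0.289909.
1 − 2Q = 0.92, giving −¼ ln(0.92) = 0.020845.
d = 0.289909 + 0.020845 = 0.310754.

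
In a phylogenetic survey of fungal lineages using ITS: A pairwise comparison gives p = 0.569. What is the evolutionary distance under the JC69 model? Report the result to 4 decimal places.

1.0662

d = −(3/4) ln(1 − 4p/3) = −0.75 ln(1 − 0.758667) = −0.75 ln(0.241333)
  = −0.75 × (-1.421578) = 1.066184 substitutions/site.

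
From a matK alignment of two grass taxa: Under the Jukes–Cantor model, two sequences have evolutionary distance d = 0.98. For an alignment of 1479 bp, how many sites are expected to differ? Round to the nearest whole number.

809

Invert JC69: p = (3/4)(1 − e^(−4d/3)) = 0.75 × (1 − e^(-1.306667)) = 0.75 × (1 − 0.270721) = 0.546959.
Expected differing sites = pL ≈ 0.546959 × 1479 = 808.952361 ≈ 809.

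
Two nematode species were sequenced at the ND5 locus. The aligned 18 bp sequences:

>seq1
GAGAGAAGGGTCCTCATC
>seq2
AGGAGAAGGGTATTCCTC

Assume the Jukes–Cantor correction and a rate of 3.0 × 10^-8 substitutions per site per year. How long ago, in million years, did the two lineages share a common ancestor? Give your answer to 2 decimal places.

5.78

The sequences differ at 5 of 18 sites (1, 2, 12, 13, 16), so p = 5/18 ≈ 0.277778.
d = −(3/4) ln(1 − 4p/3) = −0.75 ln(1 − 0.370371) = −0.75 ln(0.629629)
  = −0.75 × (-0.462625) = 0.346969 substitutions/site.
Under a molecular clock d = 2μt, so t = d/(2μ) = 0.346969 / (2 × 3.0 × 10^-8) = 5.78 million years.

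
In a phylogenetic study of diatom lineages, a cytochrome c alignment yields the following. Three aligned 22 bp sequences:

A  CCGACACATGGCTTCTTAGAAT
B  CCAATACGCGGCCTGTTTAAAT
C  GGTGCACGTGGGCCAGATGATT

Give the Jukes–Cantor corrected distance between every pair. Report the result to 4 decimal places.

d(A,B) = 0.4975, d(A,C) = 1.1629, d(B,C) = 1.1629

A–B: 8/22 sites differ → p ≈ 0.363636, d = −0.75 ln(1 − 0.484848) = 0.497470 ≈ 0.4975.
A–C: 13/22 sites differ → p ≈ 0.590909, d = −0.75 ln(1 − 0.787879) = 1.162949 ≈ 1.1629.
B–C: 13/22 sites differ → p ≈ 0.590909, d = −0.75 ln(1 − 0.787879) = 1.162949 ≈ 1.1629.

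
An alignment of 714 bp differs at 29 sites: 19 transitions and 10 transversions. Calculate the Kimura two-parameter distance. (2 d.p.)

P = 19/714 ≈ 0.026611 and Q = 10/714 ≈ 0.014006.
Under the Kimura two-parameter model, d = −½ ln(1 − 2P − Q) − ¼ ln(1 − 2Q).
1 − 2P − Q = 0.932772, giving −½ ln(0.932772) = 0.034797.
1 − 2Q = 0.971988, giving −¼ ln(0.971988) = 0.007103.
d = 0.034797 + 0.007103 = 0.041900.

0.04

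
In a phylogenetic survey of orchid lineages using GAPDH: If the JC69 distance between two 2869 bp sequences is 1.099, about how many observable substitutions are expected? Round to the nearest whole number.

Invert JC69: p = (3/4)(1 − e^(−4d/3)) = 0.75 × (1 − e^(-1.465333)) = 0.75 × (1 − 0.231001) = 0.576749.
Expected differing sites = pL ≈ 0.576749 × 2869 = 1654.692881 ≈ 1655.

1655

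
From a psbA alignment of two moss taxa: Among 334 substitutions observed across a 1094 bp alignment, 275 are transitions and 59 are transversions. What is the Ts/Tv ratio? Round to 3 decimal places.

R = 275/59 = 4.661016… ≈ 4.661 (to 3 d.p.).

4.661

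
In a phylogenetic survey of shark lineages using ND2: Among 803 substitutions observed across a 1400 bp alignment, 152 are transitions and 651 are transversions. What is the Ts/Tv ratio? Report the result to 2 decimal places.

0.23

R = 152/651 = 0.233486… ≈ 0.23 (to 2 d.p.).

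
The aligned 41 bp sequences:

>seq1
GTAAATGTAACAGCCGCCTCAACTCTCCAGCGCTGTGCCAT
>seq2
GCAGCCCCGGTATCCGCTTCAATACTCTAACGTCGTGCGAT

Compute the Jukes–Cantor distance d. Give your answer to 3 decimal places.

The sequences differ at 18 of 41 sites, so p = 18/41 ≈ 0.439024.
d = −(3/4) ln(1 − 4p/3) = −0.75 ln(1 − 0.585365) = −0.75 ln(0.414635)
  = −0.75 × (-0.880357) = 0.660268 substitutions/site.

0.660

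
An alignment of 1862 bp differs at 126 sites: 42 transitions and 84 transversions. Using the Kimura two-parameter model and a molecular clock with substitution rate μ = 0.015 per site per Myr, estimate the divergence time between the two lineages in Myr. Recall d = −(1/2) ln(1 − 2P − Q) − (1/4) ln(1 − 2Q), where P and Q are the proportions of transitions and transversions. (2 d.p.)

P = 42/1862 ≈ 0.022556 and Q = 84/1862 ≈ 0.045113.
Under the Kimura two-parameter model, d = −½ ln(1 − 2P − Q) − ¼ ln(1 − 2Q).
1 − 2P − Q = 0.909775, giving −½ ln(0.909775) = 0.047279.
1 − 2Q = 0.909774, giving −¼ ln(0.909774) = 0.023640.
d = 0.047279 + 0.023640 = 0.070919.
Under a molecular clock d = 2μt, so t = d/(2μ) = 0.070919 / (2 × 0.015) = 2.36 Myr.

2.36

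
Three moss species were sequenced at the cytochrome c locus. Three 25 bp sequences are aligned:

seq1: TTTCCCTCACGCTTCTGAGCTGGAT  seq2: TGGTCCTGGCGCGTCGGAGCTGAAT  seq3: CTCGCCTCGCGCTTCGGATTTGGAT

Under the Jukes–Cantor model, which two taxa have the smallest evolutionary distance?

seq1 and seq3

seq1–seq2: 8/25 differ, p = 0.320, d = 0.417.
seq1–seq3: 7/25 differ, p = 0.280, d = 0.351.
seq2–seq3: 9/25 differ, p = 0.360, d = 0.490.
The smallest distance is between seq1 and seq3.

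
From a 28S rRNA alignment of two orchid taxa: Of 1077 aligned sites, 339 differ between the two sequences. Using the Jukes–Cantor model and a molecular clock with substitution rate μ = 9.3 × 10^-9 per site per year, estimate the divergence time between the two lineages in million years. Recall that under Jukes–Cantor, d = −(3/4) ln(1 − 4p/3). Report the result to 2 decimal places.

p = 339/1077 ≈ 0.314763.
d = −(3/4) ln(1 − 4p/3) = −0.75 ln(1 − 0.419684) = −0.75 ln(0.580316)
  = −0.75 × (-0.544182) = 0.408137 substitutions/site.
Under a molecular clock d = 2μt, so t = d/(2μ) = 0.408137 / (2 × 9.3 × 10^-9) = 21.94 million years.

21.94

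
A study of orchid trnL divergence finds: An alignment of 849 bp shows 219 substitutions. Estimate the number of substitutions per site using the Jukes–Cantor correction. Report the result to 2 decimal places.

0.32

p = 219/849 ≈ 0.257951.
d = −(3/4) ln(1 − 4p/3) = −0.75 ln(1 − 0.343935) = −0.75 ln(0.656065)
  = −0.75 × (-0.421495) = 0.316121 substitutions/site.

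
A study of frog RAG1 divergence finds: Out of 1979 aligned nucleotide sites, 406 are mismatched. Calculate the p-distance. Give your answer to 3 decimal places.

p = 406/1979 = 0.205154… ≈ 0.205 (to 3 d.p.).

0.205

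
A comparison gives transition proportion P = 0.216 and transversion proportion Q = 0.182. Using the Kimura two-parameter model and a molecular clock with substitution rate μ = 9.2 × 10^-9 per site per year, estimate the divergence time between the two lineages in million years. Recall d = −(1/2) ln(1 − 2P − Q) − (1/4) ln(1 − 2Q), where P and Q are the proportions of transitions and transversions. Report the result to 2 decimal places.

32.02

Under the Kimura two-parameter model, d = −½ ln(1 − 2P − Q) − ¼ ln(1 − 2Q).
1 − 2P − Q = 0.386, giving −½ ln(0.386) = 0.475959.
1 − 2Q = 0.636, giving −¼ ln(0.636) = 0.113139.
d = 0.475959 + 0.113139 = 0.589098.
Under a molecular clock d = 2μt, so t = d/(2μ) = 0.589098 / (2 × 9.2 × 10^-9) = 32.02 million years.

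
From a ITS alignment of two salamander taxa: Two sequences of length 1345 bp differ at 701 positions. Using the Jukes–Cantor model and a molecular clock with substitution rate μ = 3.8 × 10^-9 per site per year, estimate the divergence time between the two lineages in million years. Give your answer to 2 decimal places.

117.16

p = 701/1345 ≈ 0.52119.
d = −(3/4) ln(1 − 4p/3) = −0.75 ln(1 − 0.69492) = −0.75 ln(0.30508)
  = −0.75 × (-1.187181) = 0.890386 substitutions/site.
Under a molecular clock d = 2μt, so t = d/(2μ) = 0.890386 / (2 × 3.8 × 10^-9) = 117.16 million years.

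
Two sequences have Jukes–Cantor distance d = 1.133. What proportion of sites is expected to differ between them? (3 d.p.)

0.584

p = (3/4)(1 − e^(−4d/3)) = 0.75 × (1 − e^(-1.510667)) = 0.75 × (1 − 0.220763) = 0.584428.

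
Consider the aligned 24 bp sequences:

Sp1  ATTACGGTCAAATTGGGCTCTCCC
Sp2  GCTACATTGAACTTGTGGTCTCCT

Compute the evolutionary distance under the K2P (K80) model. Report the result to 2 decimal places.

0.52

Of 24 sites, 4 differences are transitions and 5 are transversions, so P = 4/24 ≈ 0.166667 and Q = 5/24 ≈ 0.208333.
Under the Kimura two-parameter model, d = −½ ln(1 − 2P − Q) − ¼ ln(1 − 2Q).
1 − 2P − Q = 0.458333, giving −½ ln(0.458333) = 0.390080.
1 − 2Q = 0.583334, giving −¼ ln(0.583334) = 0.134749.
d = 0.390080 + 0.134749 = 0.524829.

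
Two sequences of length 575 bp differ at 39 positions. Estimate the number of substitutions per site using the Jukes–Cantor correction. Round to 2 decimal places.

p = 39/575 ≈ 0.067826.
d = −(3/4) ln(1 − 4p/3) = −0.75 ln(1 − 0.090435) = −0.75 ln(0.909565)
  = −0.75 × (-0.094789) = 0.071092 substitutions/site.

0.07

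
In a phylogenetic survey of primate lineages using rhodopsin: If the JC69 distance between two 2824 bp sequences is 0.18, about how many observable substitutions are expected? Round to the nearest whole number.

452

Invert JC69: p = (3/4)(1 − e^(−4d/3)) = 0.75 × (1 − e^(-0.24)) = 0.75 × (1 − 0.786628) = 0.160029.
Expected differing sites = pL ≈ 0.160029 × 2824 = 451.921896 ≈ 452.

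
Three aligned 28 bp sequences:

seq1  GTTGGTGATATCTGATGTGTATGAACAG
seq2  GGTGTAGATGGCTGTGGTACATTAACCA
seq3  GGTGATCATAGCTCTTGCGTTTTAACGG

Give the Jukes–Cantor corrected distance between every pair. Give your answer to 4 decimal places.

seq1–seq2: 12/28 sites differ → p ≈ 0.428571, d = −0.75 ln(1 − 0.571428) = 0.635472 ≈ 0.6355.
seq1–seq3: 10/28 sites differ → p ≈ 0.357143, d = −0.75 ln(1 − 0.476191) = 0.484971 ≈ 0.4850.
seq2–seq3: 12/28 sites differ → p ≈ 0.428571, d = −0.75 ln(1 − 0.571428) = 0.635472 ≈ 0.6355.

d(seq1,seq2) = 0.6355, d(seq1,seq3) = 0.4850, d(seq2,seq3) = 0.6355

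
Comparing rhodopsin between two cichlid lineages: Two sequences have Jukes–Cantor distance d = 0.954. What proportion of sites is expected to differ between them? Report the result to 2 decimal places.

p = (3/4)(1 − e^(−4d/3)) = 0.75 × (1 − e^(-1.272)) = 0.75 × (1 − 0.280271) = 0.539797.

0.54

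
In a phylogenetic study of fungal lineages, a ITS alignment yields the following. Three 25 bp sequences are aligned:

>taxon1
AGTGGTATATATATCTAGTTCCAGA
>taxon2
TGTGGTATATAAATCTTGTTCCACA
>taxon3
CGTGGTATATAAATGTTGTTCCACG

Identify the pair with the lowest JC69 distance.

taxon1–taxon2: 4/25 differ, p = 0.160, d = 0.180.
taxon1–taxon3: 6/25 differ, p = 0.240, d = 0.289.
taxon2–taxon3: 3/25 differ, p = 0.120, d = 0.131.
The smallest distance is between taxon2 and taxon3.

taxon2 and taxon3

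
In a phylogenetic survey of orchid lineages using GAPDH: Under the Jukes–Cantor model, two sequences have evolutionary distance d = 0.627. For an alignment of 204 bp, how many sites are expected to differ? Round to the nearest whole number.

87

Invert JC69: p = (3/4)(1 − e^(−4d/3)) = 0.75 × (1 − e^(-0.836)) = 0.75 × (1 − 0.433441) = 0.424919.
Expected differing sites = pL ≈ 0.424919 × 204 = 86.683476 ≈ 87.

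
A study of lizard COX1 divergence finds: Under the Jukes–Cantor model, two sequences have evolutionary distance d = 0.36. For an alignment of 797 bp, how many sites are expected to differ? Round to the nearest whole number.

228

Invert JC69: p = (3/4)(1 − e^(−4d/3)) = 0.75 × (1 − e^(-0.48)) = 0.75 × (1 − 0.618783) = 0.285913.
Expected differing sites = pL ≈ 0.285913 × 797 = 227.872661 ≈ 228.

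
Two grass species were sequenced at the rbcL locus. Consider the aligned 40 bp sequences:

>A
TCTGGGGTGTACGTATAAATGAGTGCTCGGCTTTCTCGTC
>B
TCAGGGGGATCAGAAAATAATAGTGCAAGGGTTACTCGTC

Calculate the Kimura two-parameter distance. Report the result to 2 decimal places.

0.50

Of 40 sites, 1 differences are transitions and 13 are transversions, so P = 1/40 = 0.025 and Q = 13/40 = 0.325.
Under the Kimura two-parameter model, d = −½ ln(1 − 2P − Q) − ¼ ln(1 − 2Q).
1 − 2P − Q = 0.625, giving −½ ln(0.625) = 0.235002.
1 − 2Q = 0.35, giving −¼ ln(0.35) = 0.262456.
d = 0.235002 + 0.262456 = 0.497458.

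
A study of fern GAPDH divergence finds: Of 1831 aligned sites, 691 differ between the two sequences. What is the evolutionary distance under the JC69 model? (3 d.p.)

p = 691/1831 ≈ 0.377389.
d = −(3/4) ln(1 − 4p/3) = −0.75 ln(1 − 0.503185) = −0.75 ln(0.496815)
  = −0.75 × (-0.699538) = 0.524654 substitutions/site.

0.525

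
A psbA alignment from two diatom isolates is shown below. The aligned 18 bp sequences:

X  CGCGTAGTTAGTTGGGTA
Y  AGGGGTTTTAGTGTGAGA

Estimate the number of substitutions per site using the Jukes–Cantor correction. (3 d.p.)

0.824

The sequences differ at 9 of 18 sites (1, 3, 5, 6, 7, 13, 14, 16, 17), so p = 9/18 = 0.5.
d = −(3/4) ln(1 − 4p/3) = −0.75 ln(1 − 0.666667) = −0.75 ln(0.333333)
  = −0.75 × (-1.098613) = 0.823960 substitutions/site.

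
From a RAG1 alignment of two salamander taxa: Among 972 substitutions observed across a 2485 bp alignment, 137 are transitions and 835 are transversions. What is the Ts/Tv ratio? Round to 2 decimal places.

R = 137/835 = 0.164071… ≈ 0.16 (to 2 d.p.).

0.16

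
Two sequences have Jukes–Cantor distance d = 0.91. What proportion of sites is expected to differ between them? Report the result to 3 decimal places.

0.527

p = (3/4)(1 − e^(−4d/3)) = 0.75 × (1 − e^(-1.213333)) = 0.75 × (1 − 0.297205) = 0.527096.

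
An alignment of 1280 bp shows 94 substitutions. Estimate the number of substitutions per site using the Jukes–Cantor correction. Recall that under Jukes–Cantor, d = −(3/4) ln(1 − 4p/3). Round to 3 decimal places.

p = 94/1280 ≈ 0.073438.
d = −(3/4) ln(1 − 4p/3) = −0.75 ln(1 − 0.097917) = −0.75 ln(0.902083)
  = −0.75 × (-0.103049) = 0.077287 substitutions/site.

0.077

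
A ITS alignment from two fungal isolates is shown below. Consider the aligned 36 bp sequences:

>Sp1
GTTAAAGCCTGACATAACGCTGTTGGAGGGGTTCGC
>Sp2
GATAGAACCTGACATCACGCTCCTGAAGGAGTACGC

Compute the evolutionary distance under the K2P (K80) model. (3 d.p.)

0.309

Of 36 sites, 5 differences are transitions and 4 are transversions, so P = 5/36 ≈ 0.138889 and Q = 4/36 ≈ 0.111111.
Under the Kimura two-parameter model, d = −½ ln(1 − 2P − Q) − ¼ ln(1 − 2Q).
1 − 2P − Q = 0.611111, giving −½ ln(0.611111) = 0.246238.
1 − 2Q = 0.777778, giving −¼ ln(0.777778) = 0.062829.
d = 0.246238 + 0.062829 = 0.309067.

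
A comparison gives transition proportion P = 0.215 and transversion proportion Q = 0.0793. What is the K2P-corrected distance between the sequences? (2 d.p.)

Under the Kimura two-parameter model, d = −½ ln(1 − 2P − Q) − ¼ ln(1 − 2Q).
1 − 2P − Q = 0.4907, giving −½ ln(0.4907) = 0.355961.
1 − 2Q = 0.8414, giving −¼ ln(0.8414) = 0.043172.
d = 0.355961 + 0.043172 = 0.399133.

0.40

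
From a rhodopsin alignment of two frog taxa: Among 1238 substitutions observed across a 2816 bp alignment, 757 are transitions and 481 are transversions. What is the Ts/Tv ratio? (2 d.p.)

1.57

R = 757/481 = 1.573804… ≈ 1.57 (to 2 d.p.).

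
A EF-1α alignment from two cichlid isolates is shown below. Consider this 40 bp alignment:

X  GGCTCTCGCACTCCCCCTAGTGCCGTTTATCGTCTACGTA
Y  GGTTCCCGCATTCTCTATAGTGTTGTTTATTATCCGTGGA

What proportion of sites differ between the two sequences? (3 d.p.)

The sequences differ at 14 of 40 positions.
p = 14/40 = 0.350.

0.350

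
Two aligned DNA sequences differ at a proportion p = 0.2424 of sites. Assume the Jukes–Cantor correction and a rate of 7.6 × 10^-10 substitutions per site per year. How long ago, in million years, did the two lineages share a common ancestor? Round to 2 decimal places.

d = −(3/4) ln(1 − 4p/3) = −0.75 ln(1 − 0.3232) = −0.75 ln(0.6768)
  = −0.75 × (-0.390379) = 0.292784 substitutions/site.
Under a molecular clock d = 2μt, so t = d/(2μ) = 0.292784 / (2 × 7.6 × 10^-10) = 192.62 million years.

192.62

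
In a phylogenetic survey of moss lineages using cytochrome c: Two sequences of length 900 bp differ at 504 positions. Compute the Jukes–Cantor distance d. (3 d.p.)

1.030

p = 504/900 = 0.56.
d = −(3/4) ln(1 − 4p/3) = −0.75 ln(1 − 0.746667) = −0.75 ln(0.253333)
  = −0.75 × (-1.373050) = 1.029788 substitutions/site.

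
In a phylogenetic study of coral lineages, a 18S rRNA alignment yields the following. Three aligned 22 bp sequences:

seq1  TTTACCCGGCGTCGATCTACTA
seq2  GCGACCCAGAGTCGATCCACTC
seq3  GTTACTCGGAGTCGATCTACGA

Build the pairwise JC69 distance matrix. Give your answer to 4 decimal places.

d(seq1,seq2) = 0.4141, d(seq1,seq3) = 0.2082, d(seq2,seq3) = 0.4141

seq1–seq2: 7/22 sites differ → p ≈ 0.318182, d = −0.75 ln(1 − 0.424243) = 0.414052 ≈ 0.4141.
seq1–seq3: 4/22 sites differ → p ≈ 0.181818, d = −0.75 ln(1 − 0.242424) = 0.208224 ≈ 0.2082.
seq2–seq3: 7/22 sites differ → p ≈ 0.318182, d = −0.75 ln(1 − 0.424243) = 0.414052 ≈ 0.4141.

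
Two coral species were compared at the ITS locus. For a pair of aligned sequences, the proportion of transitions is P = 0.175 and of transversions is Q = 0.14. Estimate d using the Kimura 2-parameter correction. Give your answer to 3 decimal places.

Under the Kimura two-parameter model, d = −½ ln(1 − 2P − Q) − ¼ ln(1 − 2Q).
1 − 2P − Q = 0.51, giving −½ ln(0.51) = 0.336672.
1 − 2Q = 0.72, giving −¼ ln(0.72) = 0.082126.
d = 0.336672 + 0.082126 = 0.418798.

0.419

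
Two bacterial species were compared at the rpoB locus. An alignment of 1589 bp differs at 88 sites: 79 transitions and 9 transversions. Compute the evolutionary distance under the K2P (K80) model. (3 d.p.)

P = 79/1589 ≈ 0.049717 and Q = 9/1589 ≈ 0.005664.
Under the Kimura two-parameter model, d = −½ ln(1 − 2P − Q) − ¼ ln(1 − 2Q).
1 − 2P − Q = 0.894902, giving −½ ln(0.894902) = 0.055521.
1 − 2Q = 0.988672, giving −¼ ln(0.988672) = 0.002848.
d = 0.055521 + 0.002848 = 0.058369.

0.058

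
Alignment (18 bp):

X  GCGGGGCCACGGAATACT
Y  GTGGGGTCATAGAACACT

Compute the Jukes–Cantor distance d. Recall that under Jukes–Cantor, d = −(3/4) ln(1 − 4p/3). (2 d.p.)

0.35

The sequences differ at 5 of 18 sites (2, 7, 10, 11, 15), so p = 5/18 ≈ 0.277778.
d = −(3/4) ln(1 − 4p/3) = −0.75 ln(1 − 0.370371) = −0.75 ln(0.629629)
  = −0.75 × (-0.462625) = 0.346969 substitutions/site.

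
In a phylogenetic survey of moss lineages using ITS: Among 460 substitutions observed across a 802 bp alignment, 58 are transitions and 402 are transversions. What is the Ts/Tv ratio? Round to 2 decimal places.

R = 58/402 = 0.144278… ≈ 0.14 (to 2 d.p.).

0.14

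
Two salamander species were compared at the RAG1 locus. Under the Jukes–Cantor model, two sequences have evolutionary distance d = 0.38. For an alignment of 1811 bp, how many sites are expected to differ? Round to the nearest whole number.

540

Invert JC69: p = (3/4)(1 − e^(−4d/3)) = 0.75 × (1 − e^(-0.506667)) = 0.75 × (1 − 0.602500) = 0.298125.
Expected differing sites = pL ≈ 0.298125 × 1811 = 539.904375 ≈ 540.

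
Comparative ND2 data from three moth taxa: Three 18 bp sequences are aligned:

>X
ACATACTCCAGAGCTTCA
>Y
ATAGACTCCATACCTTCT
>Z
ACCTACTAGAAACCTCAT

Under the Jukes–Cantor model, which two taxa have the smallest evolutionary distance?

X and Y

X–Y: 5/18 differ, p = 0.278, d = 0.347.
X–Z: 8/18 differ, p = 0.444, d = 0.673.
Y–Z: 8/18 differ, p = 0.444, d = 0.673.
The smallest distance is between X and Y.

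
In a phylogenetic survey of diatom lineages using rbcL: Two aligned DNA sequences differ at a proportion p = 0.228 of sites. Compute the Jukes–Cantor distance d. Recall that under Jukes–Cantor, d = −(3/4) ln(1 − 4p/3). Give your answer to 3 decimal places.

0.272

d = −(3/4) ln(1 − 4p/3) = −0.75 ln(1 − 0.304) = −0.75 ln(0.696)
  = −0.75 × (-0.362406) = 0.271805 substitutions/site.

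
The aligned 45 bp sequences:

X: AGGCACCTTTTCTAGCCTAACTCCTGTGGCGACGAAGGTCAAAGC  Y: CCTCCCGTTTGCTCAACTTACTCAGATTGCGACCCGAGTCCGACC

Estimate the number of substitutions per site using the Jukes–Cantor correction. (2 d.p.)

0.73

The sequences differ at 21 of 45 sites, so p = 21/45 ≈ 0.466667.
d = −(3/4) ln(1 − 4p/3) = −0.75 ln(1 − 0.622223) = −0.75 ln(0.377777)
  = −0.75 × (-0.973451) = 0.730088 substitutions/site.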